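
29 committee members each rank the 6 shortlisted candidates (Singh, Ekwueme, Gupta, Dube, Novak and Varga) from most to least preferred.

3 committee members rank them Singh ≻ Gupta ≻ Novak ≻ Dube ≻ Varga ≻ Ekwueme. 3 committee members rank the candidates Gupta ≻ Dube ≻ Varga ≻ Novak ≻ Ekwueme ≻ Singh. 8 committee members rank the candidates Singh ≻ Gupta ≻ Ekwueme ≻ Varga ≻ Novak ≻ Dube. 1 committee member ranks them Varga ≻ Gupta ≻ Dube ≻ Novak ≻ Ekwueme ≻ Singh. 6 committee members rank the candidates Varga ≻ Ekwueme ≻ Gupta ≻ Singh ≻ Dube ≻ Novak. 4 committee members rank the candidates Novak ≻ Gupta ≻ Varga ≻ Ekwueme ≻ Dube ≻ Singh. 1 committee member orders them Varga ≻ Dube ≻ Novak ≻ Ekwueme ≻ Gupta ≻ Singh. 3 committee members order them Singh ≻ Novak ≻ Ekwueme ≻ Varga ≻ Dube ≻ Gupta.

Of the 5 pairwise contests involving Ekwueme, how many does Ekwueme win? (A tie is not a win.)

Ekwueme against each rival (29 committee members):
Ekwueme vs Singh: Ekwueme wins 15–14.
Ekwueme vs Gupta: 10 to 19, Gupta.
Ekwueme vs Dube: Ekwueme preferred on 8+6+4+3 = 21 ballots; Ekwueme wins 21–8.
Ekwueme vs Novak: Ekwueme is ranked higher on 8+6 = 14 ballots, Novak on 15. Novak wins 15–14.
Ekwueme vs Varga: Varga, 18–11.
Ekwueme beats Singh, Dube; loses to Gupta, Novak, Varga — 2 pairwise wins.

2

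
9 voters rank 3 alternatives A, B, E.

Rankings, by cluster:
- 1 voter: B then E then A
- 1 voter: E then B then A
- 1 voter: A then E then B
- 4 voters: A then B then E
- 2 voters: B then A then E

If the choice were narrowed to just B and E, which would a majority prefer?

Ballots ranking B above E: 1 + 4 + 2 = 7.
Ballots ranking E above B: 9 − 7 = 2.
B wins the head-to-head 7–2.

B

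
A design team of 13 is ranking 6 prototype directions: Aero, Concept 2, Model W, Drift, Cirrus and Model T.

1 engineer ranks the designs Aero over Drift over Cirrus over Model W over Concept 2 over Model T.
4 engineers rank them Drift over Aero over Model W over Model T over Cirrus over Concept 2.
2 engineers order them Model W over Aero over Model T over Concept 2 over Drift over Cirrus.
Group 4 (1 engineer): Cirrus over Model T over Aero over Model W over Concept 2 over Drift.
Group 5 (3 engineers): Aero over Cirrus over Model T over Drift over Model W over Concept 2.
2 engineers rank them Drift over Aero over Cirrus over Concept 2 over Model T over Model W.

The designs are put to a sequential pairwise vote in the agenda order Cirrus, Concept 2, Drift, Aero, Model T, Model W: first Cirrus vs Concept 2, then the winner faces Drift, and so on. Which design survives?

Aero

Round 1: Cirrus vs Concept 2 — 11–2, Cirrus advances.
Round 2: Cirrus vs Drift — 4–9, Drift advances.
Round 3: Drift vs Aero — 6–7, Aero advances.
Round 4: Aero vs Model T — 12–1, Aero advances.
Round 5: Aero vs Model W — 11–2, Aero advances.
The agenda winner is Aero.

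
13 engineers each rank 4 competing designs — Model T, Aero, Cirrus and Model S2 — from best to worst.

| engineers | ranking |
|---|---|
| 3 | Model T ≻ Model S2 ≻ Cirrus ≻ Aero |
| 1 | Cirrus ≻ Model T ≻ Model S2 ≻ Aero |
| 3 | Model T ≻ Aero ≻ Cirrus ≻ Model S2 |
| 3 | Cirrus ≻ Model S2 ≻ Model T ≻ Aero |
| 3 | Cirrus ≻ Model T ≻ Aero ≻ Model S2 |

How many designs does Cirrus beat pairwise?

3

Cirrus against each rival (13 engineers):
Cirrus vs Model T: Cirrus wins 7–6.
Cirrus vs Aero: 10 to 3, Cirrus.
Cirrus vs Model S2: 1+3+3+3 = 10 for Cirrus, 3 for Model S2 — Cirrus by 10–3.
Cirrus beats Model T, Aero, Model S2 — 3 pairwise wins.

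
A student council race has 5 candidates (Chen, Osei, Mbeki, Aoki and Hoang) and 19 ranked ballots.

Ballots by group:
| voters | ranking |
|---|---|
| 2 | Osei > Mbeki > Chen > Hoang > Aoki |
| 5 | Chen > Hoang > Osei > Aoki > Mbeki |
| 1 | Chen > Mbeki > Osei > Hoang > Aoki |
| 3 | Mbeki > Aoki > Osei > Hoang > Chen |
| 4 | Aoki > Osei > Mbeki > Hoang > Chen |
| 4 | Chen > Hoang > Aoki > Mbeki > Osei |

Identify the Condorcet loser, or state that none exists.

Pairwise majorities:
Chen vs Osei: Chen, 10–9.
Chen vs Mbeki: 5+1+4 = 10 for Chen, 9 for Mbeki — Chen by 10–9.
Chen vs Aoki: Chen preferred on 2+5+1+4 = 12 ballots; Chen wins 12–7.
Chen–Hoang: Chen 12–7.
Osei–Mbeki: Osei 11–8.
Osei vs Aoki: Aoki wins 11–8.
Osei vs Hoang: 2+1+3+4 = 10 for Osei, 9 for Hoang — Osei by 10–9.
Mbeki vs Aoki: Mbeki is ranked higher on 2+1+3 = 6 ballots, Aoki on 13. Aoki wins 13–6.
Mbeki vs Hoang: 10 to 9, Mbeki.
Aoki vs Hoang: Hoang, 12–7.
No candidate is winless: Chen beats Osei; Osei beats Mbeki; Mbeki beats Hoang; Aoki beats Osei; Hoang beats Aoki. There is no Condorcet loser.

none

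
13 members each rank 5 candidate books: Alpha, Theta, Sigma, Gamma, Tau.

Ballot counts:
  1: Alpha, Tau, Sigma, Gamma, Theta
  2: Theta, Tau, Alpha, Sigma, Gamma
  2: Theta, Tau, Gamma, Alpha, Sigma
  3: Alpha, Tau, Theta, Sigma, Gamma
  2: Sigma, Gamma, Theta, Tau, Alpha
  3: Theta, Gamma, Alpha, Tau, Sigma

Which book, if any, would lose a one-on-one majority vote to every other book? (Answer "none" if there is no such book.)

Head-to-head results (13 members):
Alpha vs Theta: Theta, 9–4.
Alpha vs Sigma: 11 to 2, Alpha.
Alpha vs Gamma: 6 to 7, Gamma.
Alpha vs Tau: Alpha, 7–6.
Theta vs Sigma: 2+2+3+3 = 10 for Theta, 3 for Sigma — Theta by 10–3.
Theta vs Gamma: 10 to 3, Theta.
Theta–Tau: Theta 9–4.
Sigma vs Gamma: Sigma is ranked higher on 1+2+3+2 = 8 ballots, Gamma on 5. Sigma wins 8–5.
Sigma vs Tau: Sigma is ranked higher on 2 ballots, Tau on 11. Tau wins 11–2.
Gamma vs Tau: Tau, 8–5.
No book is winless: Alpha beats Sigma; Theta beats Alpha; Sigma beats Gamma; Gamma beats Alpha; Tau beats Sigma. There is no Condorcet loser.

none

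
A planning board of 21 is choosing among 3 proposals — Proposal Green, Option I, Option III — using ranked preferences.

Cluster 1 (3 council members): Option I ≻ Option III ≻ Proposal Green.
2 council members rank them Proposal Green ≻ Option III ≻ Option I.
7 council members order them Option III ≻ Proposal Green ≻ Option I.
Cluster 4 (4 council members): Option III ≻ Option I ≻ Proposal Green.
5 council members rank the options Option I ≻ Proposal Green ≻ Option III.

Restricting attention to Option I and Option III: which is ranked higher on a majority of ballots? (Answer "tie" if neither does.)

Ballots ranking Option I above Option III: 3 + 5 = 8.
Ballots ranking Option III above Option I: 21 − 8 = 13.
Option III wins the head-to-head 13–8.

Option III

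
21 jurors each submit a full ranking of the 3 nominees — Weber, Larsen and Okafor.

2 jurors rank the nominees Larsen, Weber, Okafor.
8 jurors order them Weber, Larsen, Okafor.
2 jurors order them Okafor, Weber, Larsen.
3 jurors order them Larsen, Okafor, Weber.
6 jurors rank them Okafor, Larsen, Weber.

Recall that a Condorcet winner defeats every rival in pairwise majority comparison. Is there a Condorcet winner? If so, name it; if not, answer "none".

Pairwise majorities:
Weber vs Larsen: Larsen wins 11–10.
Weber vs Okafor: Weber preferred on 2+8 = 10 ballots; Okafor wins 11–10.
Larsen vs Okafor: Larsen, 13–8.
Larsen beats each of Weber, Okafor — Larsen is the Condorcet winner.

Larsen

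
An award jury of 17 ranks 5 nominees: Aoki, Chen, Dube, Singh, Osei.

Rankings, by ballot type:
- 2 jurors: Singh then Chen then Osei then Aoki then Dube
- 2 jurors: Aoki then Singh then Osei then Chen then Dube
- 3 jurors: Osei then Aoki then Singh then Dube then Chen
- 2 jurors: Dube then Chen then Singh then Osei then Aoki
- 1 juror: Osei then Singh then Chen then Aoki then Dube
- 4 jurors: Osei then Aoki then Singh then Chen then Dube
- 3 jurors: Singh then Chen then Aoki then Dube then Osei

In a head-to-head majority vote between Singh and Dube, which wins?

Ballots ranking Singh above Dube: 2 + 2 + 3 + 1 + 4 + 3 = 15.
Ballots ranking Dube above Singh: 17 − 15 = 2.
Singh wins the head-to-head 15–2.

Singh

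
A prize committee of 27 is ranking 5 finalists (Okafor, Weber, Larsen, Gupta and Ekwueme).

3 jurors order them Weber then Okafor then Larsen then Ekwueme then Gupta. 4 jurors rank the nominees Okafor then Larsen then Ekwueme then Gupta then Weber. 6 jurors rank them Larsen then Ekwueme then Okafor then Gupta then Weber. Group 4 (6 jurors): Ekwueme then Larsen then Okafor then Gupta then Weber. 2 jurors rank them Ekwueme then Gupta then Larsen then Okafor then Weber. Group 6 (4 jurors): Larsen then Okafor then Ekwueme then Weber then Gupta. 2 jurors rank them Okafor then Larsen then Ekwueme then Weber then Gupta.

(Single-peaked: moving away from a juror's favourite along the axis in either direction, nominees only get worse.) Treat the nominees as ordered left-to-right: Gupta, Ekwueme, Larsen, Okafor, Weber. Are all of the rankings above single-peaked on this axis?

yes

Axis positions: Gupta=1, Ekwueme=2, Larsen=3, Okafor=4, Weber=5.
Group 1 (peak Weber at position 5): ranking walks positions 5-4-3-2-1, expanding outward from the peak — single-peaked.
Group 2 (peak Okafor at position 4): ranking walks positions 4-3-2-1-5, expanding outward from the peak — single-peaked.
Group 3 (peak Larsen at position 3): ranking walks positions 3-2-4-1-5, expanding outward from the peak — single-peaked.
Group 4 (peak Ekwueme at position 2): ranking walks positions 2-3-4-1-5, expanding outward from the peak — single-peaked.
Group 5 (peak Ekwueme at position 2): ranking walks positions 2-1-3-4-5, expanding outward from the peak — single-peaked.
Group 6 (peak Larsen at position 3): ranking walks positions 3-4-2-5-1, expanding outward from the peak — single-peaked.
Group 7 (peak Okafor at position 4): ranking walks positions 4-3-2-5-1, expanding outward from the peak — single-peaked.
Every ranking is single-peaked on this axis.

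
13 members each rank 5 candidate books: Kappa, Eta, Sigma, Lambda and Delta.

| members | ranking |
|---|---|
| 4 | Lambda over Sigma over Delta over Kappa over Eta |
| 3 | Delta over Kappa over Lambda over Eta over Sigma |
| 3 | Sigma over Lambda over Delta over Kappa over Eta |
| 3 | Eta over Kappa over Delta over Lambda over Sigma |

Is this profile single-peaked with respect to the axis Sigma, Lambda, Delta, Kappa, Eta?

Axis positions: Sigma=1, Lambda=2, Delta=3, Kappa=4, Eta=5.
Bloc 1 (peak Lambda at position 2): ranking walks positions 2-1-3-4-5, expanding outward from the peak — single-peaked.
Bloc 2 (peak Delta at position 3): ranking walks positions 3-4-2-5-1, expanding outward from the peak — single-peaked.
Bloc 3 (peak Sigma at position 1): ranking walks positions 1-2-3-4-5, expanding outward from the peak — single-peaked.
Bloc 4 (peak Eta at position 5): ranking walks positions 5-4-3-2-1, expanding outward from the peak — single-peaked.
Every ranking is single-peaked on this axis.

yes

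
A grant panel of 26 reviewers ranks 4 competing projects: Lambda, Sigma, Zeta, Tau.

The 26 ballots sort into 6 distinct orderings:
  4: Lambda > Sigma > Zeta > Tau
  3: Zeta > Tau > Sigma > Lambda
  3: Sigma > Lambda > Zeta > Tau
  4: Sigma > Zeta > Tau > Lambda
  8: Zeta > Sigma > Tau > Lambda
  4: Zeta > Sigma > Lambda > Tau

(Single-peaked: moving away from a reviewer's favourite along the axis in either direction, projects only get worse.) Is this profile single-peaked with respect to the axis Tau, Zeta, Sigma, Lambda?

yes

Axis positions: Tau=1, Zeta=2, Sigma=3, Lambda=4.
Faction 1 (peak Lambda at position 4): ranking walks positions 4-3-2-1, expanding outward from the peak — single-peaked.
Faction 2 (peak Zeta at position 2): ranking walks positions 2-1-3-4, expanding outward from the peak — single-peaked.
Faction 3 (peak Sigma at position 3): ranking walks positions 3-4-2-1, expanding outward from the peak — single-peaked.
Faction 4 (peak Sigma at position 3): ranking walks positions 3-2-1-4, expanding outward from the peak — single-peaked.
Faction 5 (peak Zeta at position 2): ranking walks positions 2-3-1-4, expanding outward from the peak — single-peaked.
Faction 6 (peak Zeta at position 2): ranking walks positions 2-3-4-1, expanding outward from the peak — single-peaked.
Every ranking is single-peaked on this axis.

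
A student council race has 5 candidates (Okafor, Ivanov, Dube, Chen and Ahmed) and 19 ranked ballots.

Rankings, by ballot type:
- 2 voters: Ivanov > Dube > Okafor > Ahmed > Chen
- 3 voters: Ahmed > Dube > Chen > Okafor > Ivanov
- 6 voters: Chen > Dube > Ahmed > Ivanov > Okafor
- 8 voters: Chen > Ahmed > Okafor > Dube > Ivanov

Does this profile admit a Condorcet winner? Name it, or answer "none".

Head-to-head results (19 voters):
Okafor vs Ivanov: Okafor, 11–8.
Okafor vs Dube: Dube, 11–8.
Okafor–Chen: Chen 17–2.
Okafor vs Ahmed: Ahmed, 17–2.
Ivanov vs Dube: Dube wins 17–2.
Ivanov–Chen: Chen 17–2.
Ivanov vs Ahmed: Ahmed, 17–2.
Dube vs Chen: Chen, 14–5.
Dube–Ahmed: Ahmed 11–8.
Chen vs Ahmed: Chen wins 14–5.
Chen defeats every rival head-to-head and is the Condorcet winner.

Chen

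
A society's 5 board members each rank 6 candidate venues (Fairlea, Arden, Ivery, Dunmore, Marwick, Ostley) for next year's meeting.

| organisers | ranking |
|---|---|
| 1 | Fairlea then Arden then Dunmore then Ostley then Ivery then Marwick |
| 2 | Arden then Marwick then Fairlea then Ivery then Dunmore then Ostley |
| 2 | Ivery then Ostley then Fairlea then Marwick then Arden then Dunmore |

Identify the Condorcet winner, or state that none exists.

Fairlea

Check each pair by majority over 5 ballots:
Fairlea vs Arden: Fairlea, 3–2.
Fairlea vs Ivery: Fairlea wins 3–2.
Fairlea vs Dunmore: Fairlea, 5–0.
Fairlea–Marwick: Fairlea 3–2.
Fairlea vs Ostley: Fairlea wins 3–2.
Arden–Ivery: Arden 3–2.
Arden vs Dunmore: Arden wins 5–0.
Arden vs Marwick: Arden wins 3–2.
Arden vs Ostley: Arden wins 3–2.
Ivery–Dunmore: Ivery 4–1.
Ivery vs Marwick: Ivery wins 3–2.
Ivery vs Ostley: Ivery, 4–1.
Dunmore–Marwick: Marwick 4–1.
Dunmore–Ostley: Dunmore 3–2.
Marwick–Ostley: Ostley 3–2.
Fairlea wins every pairwise contest, so Fairlea is the Condorcet winner.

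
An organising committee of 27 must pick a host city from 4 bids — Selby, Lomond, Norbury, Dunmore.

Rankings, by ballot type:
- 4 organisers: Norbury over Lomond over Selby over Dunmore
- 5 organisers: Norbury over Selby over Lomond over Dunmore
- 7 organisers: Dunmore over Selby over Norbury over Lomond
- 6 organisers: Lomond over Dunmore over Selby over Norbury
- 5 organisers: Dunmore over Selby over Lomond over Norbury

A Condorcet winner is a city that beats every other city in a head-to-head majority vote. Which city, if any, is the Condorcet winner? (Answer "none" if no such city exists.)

Head-to-head results (27 organisers):
Selby vs Lomond: 17 to 10, Selby.
Selby vs Norbury: Selby is ranked higher on 7+6+5 = 18 ballots, Norbury on 9. Selby wins 18–9.
Selby vs Dunmore: 9 to 18, Dunmore.
Lomond vs Norbury: Lomond preferred on 6+5 = 11 ballots; Norbury wins 16–11.
Lomond vs Dunmore: Lomond preferred on 4+5+6 = 15 ballots; Lomond wins 15–12.
Norbury vs Dunmore: 9 to 18, Dunmore.
Every city loses at least once (Selby loses to Dunmore; Lomond loses to Selby; Norbury loses to Selby; Dunmore loses to Lomond). The majority relation contains the cycle Selby beats Lomond beats Dunmore beats Selby, so there is no Condorcet winner.

none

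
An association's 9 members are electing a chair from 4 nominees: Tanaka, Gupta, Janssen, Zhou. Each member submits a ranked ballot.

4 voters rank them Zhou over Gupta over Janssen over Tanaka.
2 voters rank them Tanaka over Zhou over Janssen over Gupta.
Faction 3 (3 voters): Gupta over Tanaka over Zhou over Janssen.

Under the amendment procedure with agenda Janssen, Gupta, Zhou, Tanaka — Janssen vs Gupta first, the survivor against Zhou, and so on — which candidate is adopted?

Round 1: Janssen vs Gupta — 2–7, Gupta advances.
Round 2: Gupta vs Zhou — 3–6, Zhou advances.
Round 3: Zhou vs Tanaka — 4–5, Tanaka advances.
The agenda winner is Tanaka.

Tanaka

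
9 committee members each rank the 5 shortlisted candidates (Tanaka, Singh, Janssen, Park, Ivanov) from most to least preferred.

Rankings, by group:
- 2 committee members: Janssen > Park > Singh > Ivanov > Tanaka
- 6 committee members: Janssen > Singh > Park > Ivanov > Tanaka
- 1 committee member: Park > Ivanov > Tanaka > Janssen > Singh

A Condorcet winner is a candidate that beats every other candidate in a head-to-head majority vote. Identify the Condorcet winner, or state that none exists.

Check each pair by majority over 9 ballots:
Tanaka vs Singh: Singh, 8–1.
Tanaka–Janssen: Janssen 8–1.
Tanaka–Park: Park 9–0.
Tanaka vs Ivanov: Ivanov wins 9–0.
Singh vs Janssen: Janssen, 9–0.
Singh vs Park: Singh, 6–3.
Singh vs Ivanov: Singh, 8–1.
Janssen vs Park: Janssen wins 8–1.
Janssen vs Ivanov: Janssen wins 8–1.
Park vs Ivanov: Park wins 9–0.
Janssen defeats every rival head-to-head and is the Condorcet winner.

Janssen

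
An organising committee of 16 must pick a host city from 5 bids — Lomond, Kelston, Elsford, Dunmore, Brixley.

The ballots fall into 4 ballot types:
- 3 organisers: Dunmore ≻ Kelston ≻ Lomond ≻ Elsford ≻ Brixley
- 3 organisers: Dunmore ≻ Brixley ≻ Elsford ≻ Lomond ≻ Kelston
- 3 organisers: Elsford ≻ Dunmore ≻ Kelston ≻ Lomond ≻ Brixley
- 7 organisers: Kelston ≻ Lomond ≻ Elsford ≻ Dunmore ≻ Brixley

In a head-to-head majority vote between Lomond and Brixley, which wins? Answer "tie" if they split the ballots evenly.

Ballots ranking Lomond above Brixley: 3 + 3 + 7 = 13.
Ballots ranking Brixley above Lomond: 16 − 13 = 3.
Lomond wins the head-to-head 13–3.

Lomond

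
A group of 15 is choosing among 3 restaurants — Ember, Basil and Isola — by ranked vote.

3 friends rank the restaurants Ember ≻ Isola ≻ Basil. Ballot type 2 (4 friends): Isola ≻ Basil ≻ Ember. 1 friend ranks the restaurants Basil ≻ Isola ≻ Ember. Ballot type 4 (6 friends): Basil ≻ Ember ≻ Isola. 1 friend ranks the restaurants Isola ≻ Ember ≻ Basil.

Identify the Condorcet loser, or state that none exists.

Pairwise majorities:
Ember vs Basil: 3+1 = 4 for Ember, 11 for Basil — Basil by 11–4.
Ember vs Isola: Ember wins 9–6.
Basil vs Isola: Isola, 8–7.
No restaurant is winless: Ember beats Isola; Basil beats Ember; Isola beats Basil. There is no Condorcet loser.

none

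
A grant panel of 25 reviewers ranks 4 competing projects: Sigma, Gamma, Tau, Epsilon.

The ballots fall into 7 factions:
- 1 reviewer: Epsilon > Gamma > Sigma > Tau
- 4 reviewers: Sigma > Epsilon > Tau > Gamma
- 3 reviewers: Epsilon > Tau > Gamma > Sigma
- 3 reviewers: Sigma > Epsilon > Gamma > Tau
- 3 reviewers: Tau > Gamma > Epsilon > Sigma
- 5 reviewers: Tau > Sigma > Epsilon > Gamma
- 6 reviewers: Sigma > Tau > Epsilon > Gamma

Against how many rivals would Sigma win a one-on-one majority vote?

3

Sigma against each rival (25 reviewers):
Sigma vs Gamma: 4+3+5+6 = 18 for Sigma, 7 for Gamma — Sigma by 18–7.
Sigma–Tau: Sigma 14–11.
Sigma vs Epsilon: Sigma wins 18–7.
Sigma beats Gamma, Tau, Epsilon — 3 pairwise wins.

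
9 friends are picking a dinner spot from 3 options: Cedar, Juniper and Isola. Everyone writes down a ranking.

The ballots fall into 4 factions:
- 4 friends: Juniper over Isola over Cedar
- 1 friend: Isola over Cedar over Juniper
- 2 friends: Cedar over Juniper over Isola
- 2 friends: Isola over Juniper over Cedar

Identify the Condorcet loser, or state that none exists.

Cedar

Head-to-head results (9 friends):
Cedar vs Juniper: Juniper wins 6–3.
Cedar vs Isola: 2 for Cedar, 7 for Isola — Isola by 7–2.
Juniper vs Isola: 4+2 = 6 for Juniper, 3 for Isola — Juniper by 6–3.
Cedar loses to every other restaurant — it is the Condorcet loser.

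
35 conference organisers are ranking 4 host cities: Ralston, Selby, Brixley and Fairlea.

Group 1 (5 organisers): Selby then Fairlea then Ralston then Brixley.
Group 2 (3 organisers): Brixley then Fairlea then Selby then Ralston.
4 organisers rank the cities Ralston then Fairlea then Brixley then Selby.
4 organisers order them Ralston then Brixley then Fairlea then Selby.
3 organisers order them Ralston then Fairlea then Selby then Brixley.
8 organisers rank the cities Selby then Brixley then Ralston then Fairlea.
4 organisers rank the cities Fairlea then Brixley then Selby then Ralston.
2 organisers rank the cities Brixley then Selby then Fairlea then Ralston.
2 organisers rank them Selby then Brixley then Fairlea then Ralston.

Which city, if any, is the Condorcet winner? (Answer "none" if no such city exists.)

Check each pair by majority over 35 ballots:
Ralston vs Selby: Ralston is ranked higher on 4+4+3 = 11 ballots, Selby on 24. Selby wins 24–11.
Ralston vs Brixley: 5+4+4+3 = 16 for Ralston, 19 for Brixley — Brixley by 19–16.
Ralston vs Fairlea: 4+4+3+8 = 19 for Ralston, 16 for Fairlea — Ralston by 19–16.
Selby vs Brixley: Selby preferred on 5+3+8+2 = 18 ballots; Selby wins 18–17.
Selby vs Fairlea: Selby preferred on 5+8+2+2 = 17 ballots; Fairlea wins 18–17.
Brixley vs Fairlea: 19 to 16, Brixley.
No city is unbeaten: Ralston loses to Selby; Selby loses to Fairlea; Brixley loses to Selby; Fairlea loses to Ralston. In particular Ralston > Fairlea > Selby > Ralston is a majority cycle — no Condorcet winner exists.

none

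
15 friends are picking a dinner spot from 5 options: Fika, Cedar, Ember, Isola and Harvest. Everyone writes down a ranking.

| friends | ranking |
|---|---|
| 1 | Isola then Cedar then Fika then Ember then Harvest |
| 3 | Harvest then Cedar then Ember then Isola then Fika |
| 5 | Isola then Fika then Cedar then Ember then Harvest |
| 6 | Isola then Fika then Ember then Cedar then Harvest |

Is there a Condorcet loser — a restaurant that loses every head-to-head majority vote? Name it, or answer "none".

Pairwise majorities:
Fika vs Cedar: Fika is ranked higher on 5+6 = 11 ballots, Cedar on 4. Fika wins 11–4.
Fika vs Ember: 12 to 3, Fika.
Fika vs Isola: Isola wins 15–0.
Fika vs Harvest: 12 to 3, Fika.
Cedar vs Ember: Cedar preferred on 1+3+5 = 9 ballots; Cedar wins 9–6.
Cedar vs Isola: 3 for Cedar, 12 for Isola — Isola by 12–3.
Cedar vs Harvest: Cedar wins 12–3.
Ember vs Isola: 3 to 12, Isola.
Ember–Harvest: Ember 12–3.
Isola–Harvest: Isola 12–3.
Only Harvest has no wins; Harvest is the Condorcet loser.

Harvest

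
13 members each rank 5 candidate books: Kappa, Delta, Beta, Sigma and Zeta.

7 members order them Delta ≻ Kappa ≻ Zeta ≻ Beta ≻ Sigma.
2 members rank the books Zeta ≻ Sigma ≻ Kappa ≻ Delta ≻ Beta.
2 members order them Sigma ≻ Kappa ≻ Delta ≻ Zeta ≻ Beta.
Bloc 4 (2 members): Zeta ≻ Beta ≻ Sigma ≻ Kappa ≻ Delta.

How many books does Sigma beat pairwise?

Sigma against each rival (13 members):
Sigma vs Kappa: Kappa, 7–6.
Sigma–Delta: Delta 7–6.
Sigma vs Beta: 4 to 9, Beta.
Sigma vs Zeta: Sigma preferred on 2 ballots; Zeta wins 11–2.
Sigma beats no one; loses to Kappa, Delta, Beta, Zeta — 0 pairwise wins.

0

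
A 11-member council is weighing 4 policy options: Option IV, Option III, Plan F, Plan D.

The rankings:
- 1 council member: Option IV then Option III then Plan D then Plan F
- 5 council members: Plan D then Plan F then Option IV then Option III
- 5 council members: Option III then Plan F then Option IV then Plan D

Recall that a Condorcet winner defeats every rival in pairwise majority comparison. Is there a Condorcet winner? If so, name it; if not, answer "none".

Pairwise majorities:
Option IV vs Option III: 6 to 5, Option IV.
Option IV vs Plan F: Option IV is ranked higher on 1 ballot, Plan F on 10. Plan F wins 10–1.
Option IV vs Plan D: Option IV, 6–5.
Option III vs Plan F: 1+5 = 6 for Option III, 5 for Plan F — Option III by 6–5.
Option III vs Plan D: 6 to 5, Option III.
Plan F vs Plan D: Plan F is ranked higher on 5 ballots, Plan D on 6. Plan D wins 6–5.
No option is unbeaten: Option IV loses to Plan F; Option III loses to Option IV; Plan F loses to Option III; Plan D loses to Option IV. In particular Option IV beats Option III beats Plan F beats Option IV is a majority cycle — no Condorcet winner exists.

none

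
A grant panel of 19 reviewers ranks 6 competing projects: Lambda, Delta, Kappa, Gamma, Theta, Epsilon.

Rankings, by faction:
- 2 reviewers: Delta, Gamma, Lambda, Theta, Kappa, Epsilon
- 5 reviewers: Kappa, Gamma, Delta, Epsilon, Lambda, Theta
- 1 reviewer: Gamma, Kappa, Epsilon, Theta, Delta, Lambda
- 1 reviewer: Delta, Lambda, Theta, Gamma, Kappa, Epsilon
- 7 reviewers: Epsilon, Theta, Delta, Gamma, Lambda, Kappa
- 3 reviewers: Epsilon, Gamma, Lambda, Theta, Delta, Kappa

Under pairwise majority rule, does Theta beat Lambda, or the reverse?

Lambda

Ballots ranking Theta above Lambda: 1 + 7 = 8.
Ballots ranking Lambda above Theta: 19 − 8 = 11.
Lambda wins the head-to-head 11–8.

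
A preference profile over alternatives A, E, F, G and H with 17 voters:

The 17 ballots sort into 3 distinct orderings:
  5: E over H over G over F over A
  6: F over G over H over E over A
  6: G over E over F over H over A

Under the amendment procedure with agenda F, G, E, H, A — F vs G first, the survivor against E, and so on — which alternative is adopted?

Round 1: F vs G — 6–11, G advances.
Round 2: G vs E — 12–5, G advances.
Round 3: G vs H — 12–5, G advances.
Round 4: G vs A — 17–0, G advances.
G survives the agenda.

G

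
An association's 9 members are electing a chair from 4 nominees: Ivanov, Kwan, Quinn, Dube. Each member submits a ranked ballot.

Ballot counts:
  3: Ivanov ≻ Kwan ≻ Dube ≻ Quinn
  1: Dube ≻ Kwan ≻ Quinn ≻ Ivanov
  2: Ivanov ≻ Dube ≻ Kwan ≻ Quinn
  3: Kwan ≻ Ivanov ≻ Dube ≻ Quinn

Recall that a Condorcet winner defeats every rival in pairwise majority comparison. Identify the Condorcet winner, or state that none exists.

Ivanov

Pairwise majorities:
Ivanov–Kwan: Ivanov 5–4.
Ivanov vs Quinn: Ivanov wins 8–1.
Ivanov–Dube: Ivanov 8–1.
Kwan–Quinn: Kwan 9–0.
Kwan–Dube: Kwan 6–3.
Quinn–Dube: Dube 9–0.
Ivanov defeats every rival head-to-head and is the Condorcet winner.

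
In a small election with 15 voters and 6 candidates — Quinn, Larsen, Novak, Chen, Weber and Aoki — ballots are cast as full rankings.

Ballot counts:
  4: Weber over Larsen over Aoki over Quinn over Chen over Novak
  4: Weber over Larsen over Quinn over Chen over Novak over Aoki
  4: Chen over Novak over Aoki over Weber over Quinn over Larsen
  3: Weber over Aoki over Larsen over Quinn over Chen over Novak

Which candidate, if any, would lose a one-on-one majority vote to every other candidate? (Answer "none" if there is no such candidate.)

Pairwise majorities:
Quinn–Larsen: Larsen 11–4.
Quinn vs Novak: Quinn is ranked higher on 4+4+3 = 11 ballots, Novak on 4. Quinn wins 11–4.
Quinn vs Chen: Quinn wins 11–4.
Quinn vs Weber: Quinn preferred on 0 ballots; Weber wins 15–0.
Quinn vs Aoki: Aoki, 11–4.
Larsen–Novak: Larsen 11–4.
Larsen vs Chen: Larsen wins 11–4.
Larsen vs Weber: Weber wins 15–0.
Larsen vs Aoki: 8 to 7, Larsen.
Novak vs Chen: Chen wins 15–0.
Novak vs Weber: Weber, 11–4.
Novak vs Aoki: 8 to 7, Novak.
Chen vs Weber: 4 for Chen, 11 for Weber — Weber by 11–4.
Chen vs Aoki: Chen preferred on 4+4 = 8 ballots; Chen wins 8–7.
Weber vs Aoki: Weber wins 11–4.
Every candidate wins at least one matchup (Quinn beats Novak; Larsen beats Quinn; Novak beats Aoki; Chen beats Novak; Weber beats Quinn; Aoki beats Quinn), so there is no Condorcet loser.

none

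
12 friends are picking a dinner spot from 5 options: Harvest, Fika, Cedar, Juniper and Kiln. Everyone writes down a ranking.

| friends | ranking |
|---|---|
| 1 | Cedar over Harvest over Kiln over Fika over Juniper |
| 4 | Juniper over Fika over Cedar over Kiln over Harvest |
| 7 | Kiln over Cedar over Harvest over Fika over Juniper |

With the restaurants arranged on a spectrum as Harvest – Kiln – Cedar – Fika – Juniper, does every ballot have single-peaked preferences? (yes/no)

Axis positions: Harvest=1, Kiln=2, Cedar=3, Fika=4, Juniper=5.
Faction 1: ranking walks positions 3-1-2-4-5; Harvest is ranked above Kiln even though Kiln lies between Harvest and the peak Cedar on the axis — preferences dip and rise again. Not single-peaked.
Faction 2 (peak Juniper at position 5): ranking walks positions 5-4-3-2-1, expanding outward from the peak — single-peaked.
Faction 3 (peak Kiln at position 2): ranking walks positions 2-3-1-4-5, expanding outward from the peak — single-peaked.
Faction 1 violates single-peakedness, so the profile is not single-peaked on this axis.

no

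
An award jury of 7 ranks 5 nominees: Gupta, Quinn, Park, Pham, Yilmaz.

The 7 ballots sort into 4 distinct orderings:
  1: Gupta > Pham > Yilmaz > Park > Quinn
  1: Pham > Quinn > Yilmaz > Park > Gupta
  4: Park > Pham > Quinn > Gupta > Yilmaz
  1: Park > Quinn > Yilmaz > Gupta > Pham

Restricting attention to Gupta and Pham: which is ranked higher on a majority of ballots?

Ballots ranking Gupta above Pham: 1 + 1 = 2.
Ballots ranking Pham above Gupta: 7 − 2 = 5.
Pham wins the head-to-head 5–2.

Pham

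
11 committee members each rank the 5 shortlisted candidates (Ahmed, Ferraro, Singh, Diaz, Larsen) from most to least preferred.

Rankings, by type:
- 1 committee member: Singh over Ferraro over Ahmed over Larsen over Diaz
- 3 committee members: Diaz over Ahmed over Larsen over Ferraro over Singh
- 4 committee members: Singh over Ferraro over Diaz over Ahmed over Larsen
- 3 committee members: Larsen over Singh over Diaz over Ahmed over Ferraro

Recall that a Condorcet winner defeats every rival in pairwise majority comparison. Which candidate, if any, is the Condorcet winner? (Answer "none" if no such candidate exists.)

none

Check each pair by majority over 11 ballots:
Ahmed vs Ferraro: 3+3 = 6 for Ahmed, 5 for Ferraro — Ahmed by 6–5.
Ahmed vs Singh: 3 for Ahmed, 8 for Singh — Singh by 8–3.
Ahmed vs Diaz: Ahmed is ranked higher on 1 ballot, Diaz on 10. Diaz wins 10–1.
Ahmed vs Larsen: 1+3+4 = 8 for Ahmed, 3 for Larsen — Ahmed by 8–3.
Ferraro vs Singh: 3 to 8, Singh.
Ferraro vs Diaz: 1+4 = 5 for Ferraro, 6 for Diaz — Diaz by 6–5.
Ferraro vs Larsen: Ferraro is ranked higher on 1+4 = 5 ballots, Larsen on 6. Larsen wins 6–5.
Singh vs Diaz: Singh is ranked higher on 1+4+3 = 8 ballots, Diaz on 3. Singh wins 8–3.
Singh vs Larsen: 5 to 6, Larsen.
Diaz vs Larsen: 3+4 = 7 for Diaz, 4 for Larsen — Diaz by 7–4.
Every candidate loses at least once (Ahmed loses to Singh; Ferraro loses to Ahmed; Singh loses to Larsen; Diaz loses to Singh; Larsen loses to Ahmed). The majority relation contains the cycle Ahmed → Larsen → Singh → Ahmed, so there is no Condorcet winner.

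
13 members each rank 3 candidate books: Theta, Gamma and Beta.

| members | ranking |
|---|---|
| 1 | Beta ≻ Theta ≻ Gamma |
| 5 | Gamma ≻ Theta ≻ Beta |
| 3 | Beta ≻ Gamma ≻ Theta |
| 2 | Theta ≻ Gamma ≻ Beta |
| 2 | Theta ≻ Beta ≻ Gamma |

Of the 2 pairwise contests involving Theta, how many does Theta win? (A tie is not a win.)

1

Theta against each rival (13 members):
Theta–Gamma: Gamma 8–5.
Theta vs Beta: 9 to 4, Theta.
Theta beats Beta; loses to Gamma — 1 pairwise win.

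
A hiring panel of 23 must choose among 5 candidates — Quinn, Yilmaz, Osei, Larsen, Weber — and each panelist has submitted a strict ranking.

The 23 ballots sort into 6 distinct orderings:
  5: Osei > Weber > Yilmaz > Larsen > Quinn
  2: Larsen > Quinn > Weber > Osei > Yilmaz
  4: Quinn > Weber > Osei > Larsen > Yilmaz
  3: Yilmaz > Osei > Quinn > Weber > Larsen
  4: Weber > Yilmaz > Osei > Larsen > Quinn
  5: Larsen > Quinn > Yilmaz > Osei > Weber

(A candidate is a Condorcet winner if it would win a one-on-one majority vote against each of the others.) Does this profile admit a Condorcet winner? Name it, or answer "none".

Pairwise majorities:
Quinn vs Yilmaz: 2+4+5 = 11 for Quinn, 12 for Yilmaz — Yilmaz by 12–11.
Quinn vs Osei: Quinn preferred on 2+4+5 = 11 ballots; Osei wins 12–11.
Quinn vs Larsen: 7 to 16, Larsen.
Quinn vs Weber: 14 to 9, Quinn.
Yilmaz vs Osei: Yilmaz is ranked higher on 3+4+5 = 12 ballots, Osei on 11. Yilmaz wins 12–11.
Yilmaz vs Larsen: Yilmaz is ranked higher on 5+3+4 = 12 ballots, Larsen on 11. Yilmaz wins 12–11.
Yilmaz vs Weber: Yilmaz preferred on 3+5 = 8 ballots; Weber wins 15–8.
Osei vs Larsen: Osei preferred on 5+4+3+4 = 16 ballots; Osei wins 16–7.
Osei vs Weber: 5+3+5 = 13 for Osei, 10 for Weber — Osei by 13–10.
Larsen vs Weber: 7 to 16, Weber.
Each candidate drops at least one matchup (Quinn loses to Yilmaz; Yilmaz loses to Weber; Osei loses to Yilmaz; Larsen loses to Yilmaz; Weber loses to Quinn); the cycle Quinn > Weber > Yilmaz > Quinn rules out a Condorcet winner.

none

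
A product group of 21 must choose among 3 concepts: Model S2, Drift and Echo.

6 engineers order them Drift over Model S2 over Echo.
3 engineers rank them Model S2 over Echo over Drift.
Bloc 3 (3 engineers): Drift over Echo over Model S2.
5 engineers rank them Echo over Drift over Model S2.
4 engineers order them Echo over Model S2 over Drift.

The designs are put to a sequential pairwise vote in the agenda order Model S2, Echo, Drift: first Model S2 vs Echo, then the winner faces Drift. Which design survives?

Round 1: Model S2 vs Echo — 9–12, Echo advances.
Round 2: Echo vs Drift — 12–9, Echo advances.
The agenda winner is Echo.

Echo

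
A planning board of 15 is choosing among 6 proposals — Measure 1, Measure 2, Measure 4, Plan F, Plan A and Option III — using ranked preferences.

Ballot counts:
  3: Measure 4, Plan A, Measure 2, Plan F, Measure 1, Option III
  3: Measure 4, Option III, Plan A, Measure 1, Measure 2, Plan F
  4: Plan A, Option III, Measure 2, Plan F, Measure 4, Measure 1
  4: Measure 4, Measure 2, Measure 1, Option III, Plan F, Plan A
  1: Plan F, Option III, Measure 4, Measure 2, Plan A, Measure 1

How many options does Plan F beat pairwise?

Plan F against each rival (15 council members):
Plan F vs Measure 1: Plan F is ranked higher on 3+4+1 = 8 ballots, Measure 1 on 7. Plan F wins 8–7.
Plan F vs Measure 2: Measure 2 wins 14–1.
Plan F vs Measure 4: 5 to 10, Measure 4.
Plan F vs Plan A: Plan F preferred on 4+1 = 5 ballots; Plan A wins 10–5.
Plan F vs Option III: Option III, 11–4.
Plan F beats Measure 1; loses to Measure 2, Measure 4, Plan A, Option III — 1 pairwise win.

1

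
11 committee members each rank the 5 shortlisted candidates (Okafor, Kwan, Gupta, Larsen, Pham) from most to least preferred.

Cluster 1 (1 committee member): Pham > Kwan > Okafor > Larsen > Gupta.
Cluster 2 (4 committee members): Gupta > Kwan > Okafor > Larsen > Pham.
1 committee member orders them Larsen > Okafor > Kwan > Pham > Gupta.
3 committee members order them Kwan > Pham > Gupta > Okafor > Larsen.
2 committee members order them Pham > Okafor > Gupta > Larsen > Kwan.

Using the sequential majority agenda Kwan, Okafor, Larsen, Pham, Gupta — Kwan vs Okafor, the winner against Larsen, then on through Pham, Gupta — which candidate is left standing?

Round 1: Kwan vs Okafor — 8–3, Kwan advances.
Round 2: Kwan vs Larsen — 8–3, Kwan advances.
Round 3: Kwan vs Pham — 8–3, Kwan advances.
Round 4: Kwan vs Gupta — 5–6, Gupta advances.
The agenda winner is Gupta.

Gupta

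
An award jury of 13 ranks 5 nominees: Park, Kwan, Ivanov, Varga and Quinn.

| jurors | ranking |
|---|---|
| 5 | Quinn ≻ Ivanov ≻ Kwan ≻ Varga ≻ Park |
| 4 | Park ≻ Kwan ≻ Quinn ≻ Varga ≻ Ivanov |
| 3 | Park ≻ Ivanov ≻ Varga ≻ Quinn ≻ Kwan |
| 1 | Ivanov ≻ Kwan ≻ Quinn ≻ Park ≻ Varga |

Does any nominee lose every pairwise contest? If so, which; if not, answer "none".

Head-to-head results (13 jurors):
Park–Kwan: Park 7–6.
Park vs Ivanov: Park is ranked higher on 4+3 = 7 ballots, Ivanov on 6. Park wins 7–6.
Park vs Varga: 8 to 5, Park.
Park vs Quinn: Park preferred on 4+3 = 7 ballots; Park wins 7–6.
Kwan vs Ivanov: Kwan is ranked higher on 4 ballots, Ivanov on 9. Ivanov wins 9–4.
Kwan vs Varga: Kwan wins 10–3.
Kwan vs Quinn: 4+1 = 5 for Kwan, 8 for Quinn — Quinn by 8–5.
Ivanov vs Varga: Ivanov preferred on 5+3+1 = 9 ballots; Ivanov wins 9–4.
Ivanov–Quinn: Quinn 9–4.
Varga–Quinn: Quinn 10–3.
Varga is beaten in every head-to-head and is the Condorcet loser.

Varga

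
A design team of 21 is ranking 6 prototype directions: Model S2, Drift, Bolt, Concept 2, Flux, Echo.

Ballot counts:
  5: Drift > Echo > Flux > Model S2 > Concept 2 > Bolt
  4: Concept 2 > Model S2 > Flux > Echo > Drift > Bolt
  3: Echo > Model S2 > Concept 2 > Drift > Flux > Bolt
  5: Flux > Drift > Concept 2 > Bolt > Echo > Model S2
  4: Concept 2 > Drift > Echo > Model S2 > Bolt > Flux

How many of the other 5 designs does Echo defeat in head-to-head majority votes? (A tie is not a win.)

Echo against each rival (21 engineers):
Echo vs Model S2: Echo wins 17–4.
Echo–Drift: Drift 14–7.
Echo–Bolt: Echo 16–5.
Echo vs Concept 2: Concept 2 wins 13–8.
Echo vs Flux: 5+3+4 = 12 for Echo, 9 for Flux — Echo by 12–9.
Echo beats Model S2, Bolt, Flux; loses to Drift, Concept 2 — 3 pairwise wins.

3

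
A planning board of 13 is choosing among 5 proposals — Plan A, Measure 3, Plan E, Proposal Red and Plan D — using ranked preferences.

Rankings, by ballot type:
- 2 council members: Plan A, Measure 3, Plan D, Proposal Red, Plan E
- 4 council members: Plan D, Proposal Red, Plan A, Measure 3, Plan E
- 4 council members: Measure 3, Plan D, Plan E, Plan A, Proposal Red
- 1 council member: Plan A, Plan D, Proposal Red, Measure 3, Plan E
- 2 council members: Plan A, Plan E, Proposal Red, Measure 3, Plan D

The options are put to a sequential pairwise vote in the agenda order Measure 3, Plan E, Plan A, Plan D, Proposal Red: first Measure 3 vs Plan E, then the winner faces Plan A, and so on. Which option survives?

Plan D

Round 1: Measure 3 vs Plan E — 11–2, Measure 3 advances.
Round 2: Measure 3 vs Plan A — 4–9, Plan A advances.
Round 3: Plan A vs Plan D — 5–8, Plan D advances.
Round 4: Plan D vs Proposal Red — 11–2, Plan D advances.
The agenda winner is Plan D.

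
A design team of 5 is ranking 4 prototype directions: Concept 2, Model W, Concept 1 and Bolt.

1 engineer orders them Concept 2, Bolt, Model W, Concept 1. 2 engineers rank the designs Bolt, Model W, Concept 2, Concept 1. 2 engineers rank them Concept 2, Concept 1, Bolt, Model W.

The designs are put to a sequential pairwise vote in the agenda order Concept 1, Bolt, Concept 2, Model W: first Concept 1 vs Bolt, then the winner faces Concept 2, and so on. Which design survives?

Round 1: Concept 1 vs Bolt — 2–3, Bolt advances.
Round 2: Bolt vs Concept 2 — 2–3, Concept 2 advances.
Round 3: Concept 2 vs Model W — 3–2, Concept 2 advances.
Concept 2 survives the agenda.

Concept 2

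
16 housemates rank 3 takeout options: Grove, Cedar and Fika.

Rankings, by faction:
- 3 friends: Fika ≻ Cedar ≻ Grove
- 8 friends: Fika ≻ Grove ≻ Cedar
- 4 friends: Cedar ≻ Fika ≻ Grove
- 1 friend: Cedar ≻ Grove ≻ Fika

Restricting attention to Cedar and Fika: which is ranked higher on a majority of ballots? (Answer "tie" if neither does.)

Fika

Ballots ranking Cedar above Fika: 4 + 1 = 5.
Ballots ranking Fika above Cedar: 16 − 5 = 11.
Fika wins the head-to-head 11–5.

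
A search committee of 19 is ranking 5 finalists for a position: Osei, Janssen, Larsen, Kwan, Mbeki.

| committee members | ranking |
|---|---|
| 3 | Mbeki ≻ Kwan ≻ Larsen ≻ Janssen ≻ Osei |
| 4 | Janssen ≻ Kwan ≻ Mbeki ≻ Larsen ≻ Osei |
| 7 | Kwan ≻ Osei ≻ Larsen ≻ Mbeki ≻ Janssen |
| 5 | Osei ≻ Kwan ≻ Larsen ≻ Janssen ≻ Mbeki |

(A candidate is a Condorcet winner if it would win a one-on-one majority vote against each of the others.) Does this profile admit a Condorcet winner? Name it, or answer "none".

Head-to-head results (19 committee members):
Osei vs Janssen: Osei, 12–7.
Osei vs Larsen: Osei, 12–7.
Osei vs Kwan: Kwan wins 14–5.
Osei vs Mbeki: Osei, 12–7.
Janssen vs Larsen: Larsen wins 15–4.
Janssen–Kwan: Kwan 15–4.
Janssen vs Mbeki: Mbeki wins 10–9.
Larsen vs Kwan: Kwan, 19–0.
Larsen vs Mbeki: Larsen, 12–7.
Kwan vs Mbeki: Kwan, 16–3.
Only Kwan has no losses; Kwan is the Condorcet winner.

Kwan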